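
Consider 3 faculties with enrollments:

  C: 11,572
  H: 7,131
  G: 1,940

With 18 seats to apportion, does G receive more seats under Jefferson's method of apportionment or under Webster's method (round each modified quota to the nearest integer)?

Webster

Jefferson: C 11, H 6, G 1.
Webster: C 10, H 6, G 2.
G gets 1 under Jefferson and 2 under Webster.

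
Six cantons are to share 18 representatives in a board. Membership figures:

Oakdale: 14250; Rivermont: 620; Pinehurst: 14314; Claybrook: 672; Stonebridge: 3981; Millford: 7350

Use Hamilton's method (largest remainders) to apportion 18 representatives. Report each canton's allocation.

Oakdale 6, Rivermont 0, Pinehurst 6, Claybrook 1, Stonebridge 2, Millford 3

Total 41187; standard divisor 41187/18 ≈ 2288.167.
Standard quotas: Oakdale 6.2277, Rivermont 0.2710, Pinehurst 6.2557, Claybrook 0.2937, Stonebridge 1.7398, Millford 3.2122.
Lower quotas: Oakdale 6, Rivermont 0, Pinehurst 6, Claybrook 0, Stonebridge 1, Millford 3 (sum 16, leaving 2 seats).
Remainders in descending order: Stonebridge 0.7398, Claybrook 0.2937, Rivermont 0.2710, Pinehurst 0.2557, Oakdale 0.2277, Millford 0.2122.
The surplus seats go to Stonebridge, Claybrook.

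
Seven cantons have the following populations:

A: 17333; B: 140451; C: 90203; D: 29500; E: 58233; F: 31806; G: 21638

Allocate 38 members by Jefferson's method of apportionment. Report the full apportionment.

Standard divisor 389164/38 ≈ 10241.158; standard quotas: A 1.692, B 13.714, C 8.808, D 2.881, E 5.686, F 3.106, G 2.113.
Rounding down gives 1, 13, 8, 2, 5, 3, 2 = 34 seats, so the divisor must be adjusted.
With modified divisor 9500: modified quotas A 1.825, B 14.784, C 9.495, D 3.105, E 6.130, F 3.348, G 2.278.
Rounding down: A 1, B 14, C 9, D 3, E 6, F 3, G 2 (total 38).

A: 1, B: 14, C: 9, D: 3, E: 6, F: 3, G: 2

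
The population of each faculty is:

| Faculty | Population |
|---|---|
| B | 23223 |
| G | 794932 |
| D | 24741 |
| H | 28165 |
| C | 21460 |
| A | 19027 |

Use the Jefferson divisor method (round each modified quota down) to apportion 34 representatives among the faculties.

Standard divisor 911548/34 ≈ 26810.235; standard quotas: B 0.866, G 29.650, D 0.923, H 1.051, C 0.800, A 0.710.
Rounding down gives 0, 29, 0, 1, 0, 0 = 30 seats, so the divisor must be adjusted.
With modified divisor 24219.3: modified quotas B 0.959, G 32.822, D 1.022, H 1.163, C 0.886, A 0.786.
Rounding down: B 0, G 32, D 1, H 1, C 0, A 0 (total 34).

B=0; G=32; D=1; H=1; C=0; A=0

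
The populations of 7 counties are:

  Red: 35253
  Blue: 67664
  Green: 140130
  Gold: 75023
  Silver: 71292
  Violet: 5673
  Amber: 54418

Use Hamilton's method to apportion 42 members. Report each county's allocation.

Red: 3, Blue: 6, Green: 13, Gold: 7, Silver: 7, Violet: 1, Amber: 5

Standard divisor: 449453 ÷ 42 ≈ 10701.262.
Standard quotas: Red 3.2943, Blue 6.3230, Green 13.0947, Gold 7.0107, Silver 6.6620, Violet 0.5301, Amber 5.0852.
Lower quotas: Red 3, Blue 6, Green 13, Gold 7, Silver 6, Violet 0, Amber 5 (sum 40, leaving 2 seats).
Remainders in descending order: Silver 0.6620, Violet 0.5301, Blue 0.3230, Red 0.2943, Green 0.0947, Amber 0.0852, Gold 0.0107.
The surplus seats go to Silver, Violet.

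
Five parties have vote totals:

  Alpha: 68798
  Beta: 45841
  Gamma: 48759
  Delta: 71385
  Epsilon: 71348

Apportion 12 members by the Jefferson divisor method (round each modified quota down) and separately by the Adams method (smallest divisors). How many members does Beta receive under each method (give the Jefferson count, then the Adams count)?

Jefferson: Alpha 3, Beta 1, Gamma 2, Delta 3, Epsilon 3.
Adams: Alpha 2, Beta 2, Gamma 2, Delta 3, Epsilon 3.
Beta gets 1 under Jefferson and 2 under Adams.

1 and 2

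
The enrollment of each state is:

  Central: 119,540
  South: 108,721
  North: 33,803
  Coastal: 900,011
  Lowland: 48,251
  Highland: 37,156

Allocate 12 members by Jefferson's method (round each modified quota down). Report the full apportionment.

Standard divisor 1247482/12 ≈ 103956.833; standard quotas: Central 1.150, South 1.046, North 0.325, Coastal 8.658, Lowland 0.464, Highland 0.357.
Rounding down gives 1, 1, 0, 8, 0, 0 = 10 seats, so the divisor must be adjusted.
With modified divisor 85900: modified quotas Central 1.392, South 1.266, North 0.394, Coastal 10.477, Lowland 0.562, Highland 0.433.
Rounding down: Central 1, South 1, North 0, Coastal 10, Lowland 0, Highland 0 (total 12).

Central 1, South 1, North 0, Coastal 10, Lowland 0, Highland 0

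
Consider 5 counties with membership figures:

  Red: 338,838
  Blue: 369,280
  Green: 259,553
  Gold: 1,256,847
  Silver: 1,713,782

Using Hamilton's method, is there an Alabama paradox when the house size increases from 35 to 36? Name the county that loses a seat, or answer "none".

Green

At 35 seats: Red 3, Blue 3, Green 3, Gold 11, Silver 15.
At 36 seats: Red 3, Blue 3, Green 2, Gold 12, Silver 16.
Green drops from 3 to 2.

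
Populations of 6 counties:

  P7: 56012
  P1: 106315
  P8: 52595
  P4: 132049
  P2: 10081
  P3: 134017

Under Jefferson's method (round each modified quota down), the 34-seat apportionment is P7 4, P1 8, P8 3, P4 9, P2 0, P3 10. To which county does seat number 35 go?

P4

Priority for the next seat is population ÷ (current seats + 1).
Priorities: P7 11202.400, P1 11812.778, P8 13148.750, P4 13204.900, P2 10081.000, P3 12183.364.
Highest priority: P4.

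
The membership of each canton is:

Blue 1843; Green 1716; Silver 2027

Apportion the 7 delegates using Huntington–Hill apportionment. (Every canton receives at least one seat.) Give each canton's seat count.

Blue 2, Green 2, Silver 3

With divisor 790: modified quotas Blue 2.333, Green 2.172, Silver 2.566.
Geometric-mean thresholds: Blue √(2·3)=2.449, Green √(2·3)=2.449, Silver √(2·3)=2.449.
Each quota rounded against its threshold gives Blue 2, Green 2, Silver 3 (total 7).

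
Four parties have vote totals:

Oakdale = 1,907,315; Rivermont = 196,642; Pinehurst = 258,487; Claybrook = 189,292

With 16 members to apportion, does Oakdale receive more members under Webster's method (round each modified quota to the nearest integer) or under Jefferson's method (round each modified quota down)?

Webster: Oakdale 12, Rivermont 1, Pinehurst 2, Claybrook 1.
Jefferson: Oakdale 13, Rivermont 1, Pinehurst 1, Claybrook 1.
Oakdale gets 12 under Webster and 13 under Jefferson.

Jefferson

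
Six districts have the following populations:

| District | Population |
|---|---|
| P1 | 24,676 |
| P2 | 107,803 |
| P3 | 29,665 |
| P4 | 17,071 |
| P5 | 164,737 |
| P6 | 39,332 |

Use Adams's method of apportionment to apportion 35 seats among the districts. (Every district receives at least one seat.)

Standard divisor 383284/35 ≈ 10950.971; standard quotas: P1 2.253, P2 9.844, P3 2.709, P4 1.559, P5 15.043, P6 3.592.
Rounding up gives 3, 10, 3, 2, 16, 4 = 38 seats, so the divisor must be adjusted.
With modified divisor 12200: modified quotas P1 2.023, P2 8.836, P3 2.432, P4 1.399, P5 13.503, P6 3.224.
Rounding up: P1 3, P2 9, P3 3, P4 2, P5 14, P6 4 (total 35).

P1 3; P2 9; P3 3; P4 2; P5 14; P6 4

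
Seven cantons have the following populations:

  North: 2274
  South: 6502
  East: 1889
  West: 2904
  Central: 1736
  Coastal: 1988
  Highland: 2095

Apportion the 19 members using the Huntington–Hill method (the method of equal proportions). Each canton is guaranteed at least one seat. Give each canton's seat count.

North 2; South 6; East 2; West 3; Central 2; Coastal 2; Highland 2

With divisor 1094: modified quotas North 2.079, South 5.943, East 1.727, West 2.654, Central 1.587, Coastal 1.817, Highland 1.915.
Geometric-mean thresholds: North √(2·3)=2.449, South √(5·6)=5.477, East √(1·2)=1.414, West √(2·3)=2.449, Central √(1·2)=1.414, Coastal √(1·2)=1.414, Highland √(1·2)=1.414.
Each quota rounded against its threshold gives North 2, South 6, East 2, West 3, Central 2, Coastal 2, Highland 2 (total 19).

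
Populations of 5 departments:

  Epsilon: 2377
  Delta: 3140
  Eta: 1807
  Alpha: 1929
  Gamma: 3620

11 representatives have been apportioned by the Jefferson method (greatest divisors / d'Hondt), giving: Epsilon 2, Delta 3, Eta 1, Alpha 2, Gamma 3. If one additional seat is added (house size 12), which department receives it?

Priority for the next seat is population ÷ (current seats + 1).
Priorities: Epsilon 792.333, Delta 785.000, Eta 903.500, Alpha 643.000, Gamma 905.000.
Highest priority: Gamma.

Gamma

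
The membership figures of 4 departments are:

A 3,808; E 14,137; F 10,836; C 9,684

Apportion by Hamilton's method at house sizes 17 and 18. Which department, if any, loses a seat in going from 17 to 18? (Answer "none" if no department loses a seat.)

none

At 17 seats: A 2, E 6, F 5, C 4.
At 18 seats: A 2, E 7, F 5, C 4.
No department's allocation decreased.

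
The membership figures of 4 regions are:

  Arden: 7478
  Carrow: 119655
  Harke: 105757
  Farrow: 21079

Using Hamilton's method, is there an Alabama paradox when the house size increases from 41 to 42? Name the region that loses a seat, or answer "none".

Farrow

At 41 seats: Arden 1, Carrow 19, Harke 17, Farrow 4.
At 42 seats: Arden 1, Carrow 20, Harke 18, Farrow 3.
Farrow drops from 4 to 3.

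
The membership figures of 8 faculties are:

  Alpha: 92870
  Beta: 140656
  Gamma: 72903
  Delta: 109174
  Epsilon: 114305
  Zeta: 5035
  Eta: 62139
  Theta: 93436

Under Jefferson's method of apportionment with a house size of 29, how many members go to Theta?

Standard divisor 690518/29 ≈ 23810.966; standard quotas: Alpha 3.900, Beta 5.907, Gamma 3.062, Delta 4.585, Epsilon 4.801, Zeta 0.211, Eta 2.610, Theta 3.924.
Rounding down gives 3, 5, 3, 4, 4, 0, 2, 3 = 24 seats, so the divisor must be adjusted.
With modified divisor 21300: modified quotas Alpha 4.360, Beta 6.604, Gamma 3.423, Delta 5.126, Epsilon 5.366, Zeta 0.236, Eta 2.917, Theta 4.387.
Rounding down: Alpha 4, Beta 6, Gamma 3, Delta 5, Epsilon 5, Zeta 0, Eta 2, Theta 4 (total 29).
Theta receives 4.

4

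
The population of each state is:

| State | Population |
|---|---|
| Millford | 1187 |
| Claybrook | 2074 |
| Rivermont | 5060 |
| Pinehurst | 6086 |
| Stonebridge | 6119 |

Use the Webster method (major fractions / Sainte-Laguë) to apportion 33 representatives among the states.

Standard divisor 20526/33 ≈ 622; standard quotas: Millford 1.908, Claybrook 3.334, Rivermont 8.135, Pinehurst 9.785, Stonebridge 9.838.
Rounding to the nearest integer gives Millford 2, Claybrook 3, Rivermont 8, Pinehurst 10, Stonebridge 10 — total 33, matching the house size, so no adjustment is needed.

Millford 2, Claybrook 3, Rivermont 8, Pinehurst 10, Stonebridge 10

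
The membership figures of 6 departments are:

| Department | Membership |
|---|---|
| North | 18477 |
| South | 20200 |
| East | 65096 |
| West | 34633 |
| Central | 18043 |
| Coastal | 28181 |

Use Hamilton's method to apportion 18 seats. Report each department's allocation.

The standard divisor is 184630/18 ≈ 10257.222.
Standard quotas: North 1.8014, South 1.9693, East 6.3464, West 3.3765, Central 1.7591, Coastal 2.7474.
Lower quotas: North 1, South 1, East 6, West 3, Central 1, Coastal 2 (sum 14, leaving 4 seats).
Remainders in descending order: South 0.9693, North 0.8014, Central 0.7591, Coastal 0.7474, West 0.3765, East 0.3464.
Largest remainders: South, North, Central, Coastal receive the extra seats.

North 2, South 2, East 6, West 3, Central 2, Coastal 3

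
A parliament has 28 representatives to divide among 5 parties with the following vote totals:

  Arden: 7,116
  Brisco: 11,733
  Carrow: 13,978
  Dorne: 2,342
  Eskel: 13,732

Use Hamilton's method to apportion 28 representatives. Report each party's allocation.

Total 48901; standard divisor 48901/28 ≈ 1746.464.
Standard quotas: Arden 4.0745, Brisco 6.7181, Carrow 8.0036, Dorne 1.3410, Eskel 7.8627.
Lower quotas: Arden 4, Brisco 6, Carrow 8, Dorne 1, Eskel 7 (sum 26, leaving 2 seats).
Remainders in descending order: Eskel 0.8627, Brisco 0.7181, Dorne 0.3410, Arden 0.0745, Carrow 0.0036.
Largest remainders: Eskel, Brisco receive the extra seats.

Arden: 4; Brisco: 7; Carrow: 8; Dorne: 1; Eskel: 8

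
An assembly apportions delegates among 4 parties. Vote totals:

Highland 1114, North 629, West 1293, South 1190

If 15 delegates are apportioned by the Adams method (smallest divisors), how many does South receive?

4

Standard divisor 4226/15 ≈ 281.733; standard quotas: Highland 3.954, North 2.233, West 4.589, South 4.224.
Rounding up gives 4, 3, 5, 5 = 17 seats, so the divisor must be adjusted.
With modified divisor 320: modified quotas Highland 3.481, North 1.966, West 4.041, South 3.719.
Rounding up: Highland 4, North 2, West 5, South 4 (total 15).
South receives 4.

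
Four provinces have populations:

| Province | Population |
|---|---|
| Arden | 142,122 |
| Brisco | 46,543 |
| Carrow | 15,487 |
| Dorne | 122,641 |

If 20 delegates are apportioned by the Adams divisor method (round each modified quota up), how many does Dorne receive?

7

Standard divisor 326793/20 ≈ 16339.65; standard quotas: Arden 8.698, Brisco 2.848, Carrow 0.948, Dorne 7.506.
Rounding up gives 9, 3, 1, 8 = 21 seats, so the divisor must be adjusted.
With modified divisor 17600: modified quotas Arden 8.075, Brisco 2.644, Carrow 0.880, Dorne 6.968.
Rounding up: Arden 9, Brisco 3, Carrow 1, Dorne 7 (total 20).
Dorne receives 7.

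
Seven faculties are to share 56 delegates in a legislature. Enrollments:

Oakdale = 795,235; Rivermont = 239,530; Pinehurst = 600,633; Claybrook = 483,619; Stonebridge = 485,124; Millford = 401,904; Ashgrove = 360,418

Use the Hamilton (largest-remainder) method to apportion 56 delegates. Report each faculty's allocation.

Oakdale: 13, Rivermont: 4, Pinehurst: 10, Claybrook: 8, Stonebridge: 8, Millford: 7, Ashgrove: 6

Standard divisor: 3366463 ÷ 56 ≈ 60115.411.
Standard quotas: Oakdale 13.2285, Rivermont 3.9845, Pinehurst 9.9913, Claybrook 8.0448, Stonebridge 8.0699, Millford 6.6855, Ashgrove 5.9954.
Lower quotas: Oakdale 13, Rivermont 3, Pinehurst 9, Claybrook 8, Stonebridge 8, Millford 6, Ashgrove 5 (sum 52, leaving 4 seats).
Remainders in descending order: Ashgrove 0.9954, Pinehurst 0.9913, Rivermont 0.9845, Millford 0.6855, Oakdale 0.2285, Stonebridge 0.0699, Claybrook 0.0448.
Largest remainders: Ashgrove, Pinehurst, Rivermont, Millford receive the extra seats.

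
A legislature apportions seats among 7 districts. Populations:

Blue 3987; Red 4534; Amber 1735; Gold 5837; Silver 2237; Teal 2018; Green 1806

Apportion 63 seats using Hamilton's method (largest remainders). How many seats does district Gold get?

Total 22154; standard divisor 22154/63 ≈ 351.651.
Standard quotas: Blue 11.3380, Red 12.8935, Amber 4.9339, Gold 16.5989, Silver 6.3614, Teal 5.7386, Green 5.1358.
Lower quotas: Blue 11, Red 12, Amber 4, Gold 16, Silver 6, Teal 5, Green 5 (sum 59, leaving 4 seats).
Remainders in descending order: Amber 0.9339, Red 0.8935, Teal 0.7386, Gold 0.5989, Silver 0.3614, Blue 0.3380, Green 0.1358.
Largest remainders: Amber, Red, Teal, Gold receive the extra seats.
Gold receives 17.

17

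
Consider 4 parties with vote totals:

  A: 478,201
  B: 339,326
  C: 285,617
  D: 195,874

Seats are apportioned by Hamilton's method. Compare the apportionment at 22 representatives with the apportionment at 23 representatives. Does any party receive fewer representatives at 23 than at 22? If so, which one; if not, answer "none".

none

At 22 seats: A 8, B 6, C 5, D 3.
At 23 seats: A 8, B 6, C 5, D 4.
No party's allocation decreased.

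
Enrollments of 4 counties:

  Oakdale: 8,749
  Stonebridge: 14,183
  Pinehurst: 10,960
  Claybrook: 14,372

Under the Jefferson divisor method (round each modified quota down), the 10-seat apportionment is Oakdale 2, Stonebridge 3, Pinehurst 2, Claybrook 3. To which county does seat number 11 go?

Pinehurst

Priority for the next seat is population ÷ (current seats + 1).
Priorities: Oakdale 2916.333, Stonebridge 3545.750, Pinehurst 3653.333, Claybrook 3593.000.
Highest priority: Pinehurst.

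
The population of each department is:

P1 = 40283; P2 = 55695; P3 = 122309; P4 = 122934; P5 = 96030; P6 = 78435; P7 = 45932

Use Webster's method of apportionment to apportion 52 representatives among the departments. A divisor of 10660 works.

P1=4, P2=5, P3=11, P4=12, P5=9, P6=7, P7=4

With modified divisor 10660: modified quotas P1 3.779, P2 5.225, P3 11.474, P4 11.532, P5 9.008, P6 7.358, P7 4.309.
Rounding to the nearest integer: P1 4, P2 5, P3 11, P4 12, P5 9, P6 7, P7 4 (total 52).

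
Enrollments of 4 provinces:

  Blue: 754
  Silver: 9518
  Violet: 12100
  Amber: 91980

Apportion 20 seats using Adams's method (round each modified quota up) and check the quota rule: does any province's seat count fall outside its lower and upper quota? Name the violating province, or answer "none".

Standard quotas: Blue 0.132, Silver 1.665, Violet 2.116, Amber 16.087.
Adams allocation: Blue 1, Silver 2, Violet 2, Amber 15.
Amber has quota 16.087 (lower 16, upper 17) but receives 15 — outside the quota interval.

Amber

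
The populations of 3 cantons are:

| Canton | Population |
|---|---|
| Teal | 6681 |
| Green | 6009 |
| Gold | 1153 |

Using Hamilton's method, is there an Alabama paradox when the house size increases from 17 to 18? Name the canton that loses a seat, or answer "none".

Gold

At 17 seats: Teal 8, Green 7, Gold 2.
At 18 seats: Teal 9, Green 8, Gold 1.
Gold drops from 2 to 1.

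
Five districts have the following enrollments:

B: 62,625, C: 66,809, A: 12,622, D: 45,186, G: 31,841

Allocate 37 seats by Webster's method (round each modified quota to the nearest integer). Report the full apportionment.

B: 11, C: 11, A: 2, D: 8, G: 5

Standard divisor 219083/37 ≈ 5921.162; standard quotas: B 10.576, C 11.283, A 2.132, D 7.631, G 5.377.
Rounding to the nearest integer gives B 11, C 11, A 2, D 8, G 5 — total 37, matching the house size, so no adjustment is needed.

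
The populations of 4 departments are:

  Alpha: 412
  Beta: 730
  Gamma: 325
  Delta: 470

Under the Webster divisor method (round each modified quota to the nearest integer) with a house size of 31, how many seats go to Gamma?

5

Standard divisor 1937/31 ≈ 62.484; standard quotas: Alpha 6.594, Beta 11.683, Gamma 5.201, Delta 7.522.
Rounding to the nearest integer gives 7, 12, 5, 8 = 32 seats, so the divisor must be adjusted.
With modified divisor 63: modified quotas Alpha 6.540, Beta 11.587, Gamma 5.159, Delta 7.460.
Rounding to the nearest integer: Alpha 7, Beta 12, Gamma 5, Delta 7 (total 31).
Gamma receives 5.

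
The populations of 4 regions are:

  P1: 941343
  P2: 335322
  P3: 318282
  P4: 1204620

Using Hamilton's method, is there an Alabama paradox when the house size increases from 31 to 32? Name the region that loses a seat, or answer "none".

P3

At 31 seats: P1 10, P2 4, P3 4, P4 13.
At 32 seats: P1 11, P2 4, P3 3, P4 14.
P3 drops from 4 to 3.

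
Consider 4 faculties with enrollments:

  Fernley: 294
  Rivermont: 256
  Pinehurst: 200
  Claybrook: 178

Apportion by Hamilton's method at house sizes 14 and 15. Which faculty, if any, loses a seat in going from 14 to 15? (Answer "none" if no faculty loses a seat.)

At 14 seats: Fernley 4, Rivermont 4, Pinehurst 3, Claybrook 3.
At 15 seats: Fernley 5, Rivermont 4, Pinehurst 3, Claybrook 3.
No faculty's allocation decreased.

none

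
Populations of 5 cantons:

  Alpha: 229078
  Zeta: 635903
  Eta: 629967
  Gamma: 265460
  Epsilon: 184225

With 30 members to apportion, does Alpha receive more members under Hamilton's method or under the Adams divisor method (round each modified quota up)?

Adams

Hamilton: Alpha 3, Zeta 10, Eta 10, Gamma 4, Epsilon 3.
Adams: Alpha 4, Zeta 10, Eta 9, Gamma 4, Epsilon 3.
Alpha gets 3 under Hamilton and 4 under Adams.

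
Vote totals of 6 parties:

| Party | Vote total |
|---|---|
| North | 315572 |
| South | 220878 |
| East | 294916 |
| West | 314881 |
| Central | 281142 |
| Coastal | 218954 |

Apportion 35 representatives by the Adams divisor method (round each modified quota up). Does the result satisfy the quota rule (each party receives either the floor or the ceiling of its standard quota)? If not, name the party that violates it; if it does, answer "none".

none

Standard quotas: North 6.709, South 4.696, East 6.270, West 6.694, Central 5.977, Coastal 4.655.
Adams allocation: North 7, South 5, East 6, West 6, Central 6, Coastal 5.
Every allocation lies between the lower and upper quota.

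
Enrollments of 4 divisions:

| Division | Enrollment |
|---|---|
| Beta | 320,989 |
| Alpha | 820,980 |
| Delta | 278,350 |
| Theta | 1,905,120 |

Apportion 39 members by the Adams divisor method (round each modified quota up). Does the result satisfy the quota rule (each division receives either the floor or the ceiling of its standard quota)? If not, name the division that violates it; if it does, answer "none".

Standard quotas: Beta 3.764, Alpha 9.628, Delta 3.264, Theta 22.343.
Adams allocation: Beta 4, Alpha 10, Delta 4, Theta 21.
Theta has quota 22.343 (lower 22, upper 23) but receives 21 — outside the quota interval.

Theta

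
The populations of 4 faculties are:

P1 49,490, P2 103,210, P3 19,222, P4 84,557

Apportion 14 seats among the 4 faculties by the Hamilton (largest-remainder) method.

P1=3; P2=6; P3=1; P4=4

Standard divisor: 256479 ÷ 14 ≈ 18319.929.
Standard quotas: P1 2.7014, P2 5.6338, P3 1.0492, P4 4.6156.
Lower quotas: P1 2, P2 5, P3 1, P4 4 (sum 12, leaving 2 seats).
Remainders in descending order: P1 0.7014, P2 0.6338, P4 0.6156, P3 0.0492.
The surplus seats go to P1, P2.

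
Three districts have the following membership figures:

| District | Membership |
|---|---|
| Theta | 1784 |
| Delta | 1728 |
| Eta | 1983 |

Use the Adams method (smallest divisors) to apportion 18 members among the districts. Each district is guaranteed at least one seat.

Theta=6, Delta=6, Eta=6

Standard divisor 5495/18 ≈ 305.278; standard quotas: Theta 5.844, Delta 5.660, Eta 6.496.
Rounding up gives 6, 6, 7 = 19 seats, so the divisor must be adjusted.
With modified divisor 340: modified quotas Theta 5.247, Delta 5.082, Eta 5.832.
Rounding up: Theta 6, Delta 6, Eta 6 (total 18).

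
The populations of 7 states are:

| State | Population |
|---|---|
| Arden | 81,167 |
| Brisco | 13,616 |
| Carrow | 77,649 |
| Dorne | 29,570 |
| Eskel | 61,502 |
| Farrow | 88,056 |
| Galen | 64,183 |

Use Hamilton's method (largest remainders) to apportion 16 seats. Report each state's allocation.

The standard divisor is 415743/16 ≈ 25983.938.
Standard quotas: Arden 3.1237, Brisco 0.5240, Carrow 2.9883, Dorne 1.1380, Eskel 2.3669, Farrow 3.3889, Galen 2.4701.
Lower quotas: Arden 3, Brisco 0, Carrow 2, Dorne 1, Eskel 2, Farrow 3, Galen 2 (sum 13, leaving 3 seats).
Remainders in descending order: Carrow 0.9883, Brisco 0.5240, Galen 0.4701, Farrow 0.3889, Eskel 0.3669, Dorne 0.1380, Arden 0.1237.
The surplus seats go to Carrow, Brisco, Galen.

Arden=3, Brisco=1, Carrow=3, Dorne=1, Eskel=2, Farrow=3, Galen=3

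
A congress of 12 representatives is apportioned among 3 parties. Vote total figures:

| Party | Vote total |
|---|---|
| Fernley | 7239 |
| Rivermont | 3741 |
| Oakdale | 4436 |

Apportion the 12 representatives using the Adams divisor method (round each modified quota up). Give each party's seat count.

Fernley 5, Rivermont 3, Oakdale 4

Standard divisor 15416/12 ≈ 1284.667; standard quotas: Fernley 5.635, Rivermont 2.912, Oakdale 3.453.
Rounding up gives 6, 3, 4 = 13 seats, so the divisor must be adjusted.
With modified divisor 1460: modified quotas Fernley 4.958, Rivermont 2.562, Oakdale 3.038.
Rounding up: Fernley 5, Rivermont 3, Oakdale 4 (total 12).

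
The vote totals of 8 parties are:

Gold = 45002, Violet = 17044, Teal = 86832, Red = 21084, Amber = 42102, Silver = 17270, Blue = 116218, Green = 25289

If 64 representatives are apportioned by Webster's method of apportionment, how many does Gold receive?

Standard divisor 370841/64 ≈ 5794.391; standard quotas: Gold 7.766, Violet 2.941, Teal 14.986, Red 3.639, Amber 7.266, Silver 2.980, Blue 20.057, Green 4.364.
Rounding to the nearest integer gives Gold 8, Violet 3, Teal 15, Red 4, Amber 7, Silver 3, Blue 20, Green 4 — total 64, matching the house size, so no adjustment is needed.
Gold receives 8.

8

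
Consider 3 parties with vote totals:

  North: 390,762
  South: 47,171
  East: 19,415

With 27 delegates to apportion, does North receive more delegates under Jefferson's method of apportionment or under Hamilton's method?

Jefferson

Jefferson: North 24, South 2, East 1.
Hamilton: North 23, South 3, East 1.
North gets 24 under Jefferson and 23 under Hamilton.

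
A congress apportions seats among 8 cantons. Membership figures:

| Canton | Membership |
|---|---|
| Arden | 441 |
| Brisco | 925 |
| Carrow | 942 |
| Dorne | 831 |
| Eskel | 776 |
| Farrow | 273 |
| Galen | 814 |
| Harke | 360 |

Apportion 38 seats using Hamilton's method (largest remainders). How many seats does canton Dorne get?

Total 5362; standard divisor 5362/38 ≈ 141.105.
Standard quotas: Arden 3.125, Brisco 6.555, Carrow 6.676, Dorne 5.889, Eskel 5.499, Farrow 1.935, Galen 5.769, Harke 2.551.
Lower quotas: Arden 3, Brisco 6, Carrow 6, Dorne 5, Eskel 5, Farrow 1, Galen 5, Harke 2 (sum 33, leaving 5 seats).
Remainders in descending order: Farrow 0.935, Dorne 0.889, Galen 0.769, Carrow 0.676, Brisco 0.555, Harke 0.551, Eskel 0.499, Arden 0.125.
Largest remainders: Farrow, Dorne, Galen, Carrow, Brisco receive the extra seats.
Dorne receives 6.

6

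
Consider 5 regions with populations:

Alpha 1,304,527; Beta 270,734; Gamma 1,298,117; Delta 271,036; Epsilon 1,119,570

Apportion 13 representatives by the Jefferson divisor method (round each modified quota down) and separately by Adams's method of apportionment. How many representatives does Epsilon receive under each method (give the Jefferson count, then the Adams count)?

Jefferson: Alpha 4, Beta 0, Gamma 4, Delta 1, Epsilon 4.
Adams: Alpha 4, Beta 1, Gamma 4, Delta 1, Epsilon 3.
Epsilon gets 4 under Jefferson and 3 under Adams.

4 and 3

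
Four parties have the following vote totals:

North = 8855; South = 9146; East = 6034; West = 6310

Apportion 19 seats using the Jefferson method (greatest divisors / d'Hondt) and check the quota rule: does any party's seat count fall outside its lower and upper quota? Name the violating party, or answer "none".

none

Standard quotas: North 5.544, South 5.727, East 3.778, West 3.951.
Jefferson allocation: North 5, South 6, East 4, West 4.
Every allocation lies between the lower and upper quota.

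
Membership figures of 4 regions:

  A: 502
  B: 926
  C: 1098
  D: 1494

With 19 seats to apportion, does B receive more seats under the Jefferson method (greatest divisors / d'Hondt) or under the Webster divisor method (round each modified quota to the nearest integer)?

Webster

Jefferson: A 2, B 4, C 5, D 8.
Webster: A 2, B 5, C 5, D 7.
B gets 4 under Jefferson and 5 under Webster.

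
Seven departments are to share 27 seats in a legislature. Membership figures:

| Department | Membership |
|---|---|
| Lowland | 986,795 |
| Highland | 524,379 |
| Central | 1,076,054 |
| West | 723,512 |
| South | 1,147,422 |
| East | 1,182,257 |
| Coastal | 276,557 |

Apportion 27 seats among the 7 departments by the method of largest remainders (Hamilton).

Lowland=5; Highland=2; Central=5; West=3; South=5; East=6; Coastal=1

Standard divisor: 5916976 ÷ 27 ≈ 219147.259.
Standard quotas: Lowland 4.5029, Highland 2.3928, Central 4.9102, West 3.3015, South 5.2358, East 5.3948, Coastal 1.2620.
Lower quotas: Lowland 4, Highland 2, Central 4, West 3, South 5, East 5, Coastal 1 (sum 24, leaving 3 seats).
Remainders in descending order: Central 0.9102, Lowland 0.5029, East 0.3948, Highland 0.3928, West 0.3015, Coastal 0.2620, South 0.2358.
Largest remainders: Central, Lowland, East receive the extra seats.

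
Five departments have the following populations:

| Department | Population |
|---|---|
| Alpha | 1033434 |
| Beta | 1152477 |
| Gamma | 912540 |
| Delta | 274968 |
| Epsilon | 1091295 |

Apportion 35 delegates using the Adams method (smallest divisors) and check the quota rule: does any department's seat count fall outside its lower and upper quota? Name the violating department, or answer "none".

Standard quotas: Alpha 8.101, Beta 9.035, Gamma 7.154, Delta 2.156, Epsilon 8.555.
Adams allocation: Alpha 8, Beta 9, Gamma 7, Delta 3, Epsilon 8.
Every allocation lies between the lower and upper quota.

none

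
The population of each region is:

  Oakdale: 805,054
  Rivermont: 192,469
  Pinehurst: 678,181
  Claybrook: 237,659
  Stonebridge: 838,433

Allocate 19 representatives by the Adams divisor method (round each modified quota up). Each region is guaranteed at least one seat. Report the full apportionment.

Oakdale=5, Rivermont=2, Pinehurst=5, Claybrook=2, Stonebridge=5

Standard divisor 2751796/19 ≈ 144831.368; standard quotas: Oakdale 5.559, Rivermont 1.329, Pinehurst 4.683, Claybrook 1.641, Stonebridge 5.789.
Rounding up gives 6, 2, 5, 2, 6 = 21 seats, so the divisor must be adjusted.
With modified divisor 168600: modified quotas Oakdale 4.775, Rivermont 1.142, Pinehurst 4.022, Claybrook 1.410, Stonebridge 4.973.
Rounding up: Oakdale 5, Rivermont 2, Pinehurst 5, Claybrook 2, Stonebridge 5 (total 19).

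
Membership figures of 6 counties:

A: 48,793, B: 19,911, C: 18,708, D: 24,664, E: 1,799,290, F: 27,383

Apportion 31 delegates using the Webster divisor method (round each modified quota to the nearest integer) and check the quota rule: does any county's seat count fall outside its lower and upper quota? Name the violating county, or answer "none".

E

Standard quotas: A 0.780, B 0.318, C 0.299, D 0.394, E 28.770, F 0.438.
Webster allocation: A 1, B 0, C 0, D 0, E 30, F 0.
E has quota 28.770 (lower 28, upper 29) but receives 30 — outside the quota interval.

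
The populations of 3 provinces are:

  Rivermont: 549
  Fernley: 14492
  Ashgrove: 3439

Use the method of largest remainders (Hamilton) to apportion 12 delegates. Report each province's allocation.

Rivermont=0; Fernley=10; Ashgrove=2

The standard divisor is 18480/12 = 1540.
Standard quotas: Rivermont 0.3565, Fernley 9.4104, Ashgrove 2.2331.
Lower quotas: Rivermont 0, Fernley 9, Ashgrove 2 (sum 11, leaving 1 seat).
Remainders in descending order: Fernley 0.4104, Rivermont 0.3565, Ashgrove 0.2331.
The surplus seat goes to Fernley.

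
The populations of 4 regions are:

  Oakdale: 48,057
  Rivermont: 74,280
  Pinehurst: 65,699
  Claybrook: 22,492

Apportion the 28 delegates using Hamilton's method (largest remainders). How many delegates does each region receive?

Oakdale 6; Rivermont 10; Pinehurst 9; Claybrook 3

Total 210528; standard divisor 210528/28 ≈ 7518.857.
Standard quotas: Oakdale 6.3915, Rivermont 9.8792, Pinehurst 8.7379, Claybrook 2.9914.
Lower quotas: Oakdale 6, Rivermont 9, Pinehurst 8, Claybrook 2 (sum 25, leaving 3 seats).
Remainders in descending order: Claybrook 0.9914, Rivermont 0.8792, Pinehurst 0.7379, Oakdale 0.3915.
Largest remainders: Claybrook, Rivermont, Pinehurst receive the extra seats.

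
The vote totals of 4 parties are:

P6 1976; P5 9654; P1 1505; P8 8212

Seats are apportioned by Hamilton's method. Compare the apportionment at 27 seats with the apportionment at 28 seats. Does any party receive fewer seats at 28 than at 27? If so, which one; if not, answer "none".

P6

At 27 seats: P6 3, P5 12, P1 2, P8 10.
At 28 seats: P6 2, P5 13, P1 2, P8 11.
P6 drops from 3 to 2.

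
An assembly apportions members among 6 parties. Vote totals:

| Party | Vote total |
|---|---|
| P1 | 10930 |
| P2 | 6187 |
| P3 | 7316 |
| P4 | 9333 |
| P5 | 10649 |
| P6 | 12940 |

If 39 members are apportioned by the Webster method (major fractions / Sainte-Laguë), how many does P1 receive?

8

Standard divisor 57355/39 ≈ 1470.641; standard quotas: P1 7.432, P2 4.207, P3 4.975, P4 6.346, P5 7.241, P6 8.799.
Rounding to the nearest integer gives 7, 4, 5, 6, 7, 9 = 38 seats, so the divisor must be adjusted.
With modified divisor 1450: modified quotas P1 7.538, P2 4.267, P3 5.046, P4 6.437, P5 7.344, P6 8.924.
Rounding to the nearest integer: P1 8, P2 4, P3 5, P4 6, P5 7, P6 9 (total 39).
P1 receives 8.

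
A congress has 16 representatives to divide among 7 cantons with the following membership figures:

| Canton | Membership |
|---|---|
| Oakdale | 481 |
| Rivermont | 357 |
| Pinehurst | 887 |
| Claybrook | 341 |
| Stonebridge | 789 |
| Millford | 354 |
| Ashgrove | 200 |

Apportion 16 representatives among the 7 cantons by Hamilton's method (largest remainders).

Total 3409; standard divisor 3409/16 ≈ 213.062.
Standard quotas: Oakdale 2.258, Rivermont 1.676, Pinehurst 4.163, Claybrook 1.600, Stonebridge 3.703, Millford 1.661, Ashgrove 0.939.
Lower quotas: Oakdale 2, Rivermont 1, Pinehurst 4, Claybrook 1, Stonebridge 3, Millford 1, Ashgrove 0 (sum 12, leaving 4 seats).
Remainders in descending order: Ashgrove 0.939, Stonebridge 0.703, Rivermont 0.676, Millford 0.661, Claybrook 0.600, Oakdale 0.258, Pinehurst 0.163.
The surplus seats go to Ashgrove, Stonebridge, Rivermont, Millford.

Oakdale=2; Rivermont=2; Pinehurst=4; Claybrook=1; Stonebridge=4; Millford=2; Ashgrove=1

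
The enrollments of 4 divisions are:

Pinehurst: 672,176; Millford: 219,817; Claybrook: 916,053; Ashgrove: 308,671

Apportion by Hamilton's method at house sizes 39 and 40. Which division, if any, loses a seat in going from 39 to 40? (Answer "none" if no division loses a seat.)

At 39 seats: Pinehurst 12, Millford 4, Claybrook 17, Ashgrove 6.
At 40 seats: Pinehurst 13, Millford 4, Claybrook 17, Ashgrove 6.
No division's allocation decreased.

none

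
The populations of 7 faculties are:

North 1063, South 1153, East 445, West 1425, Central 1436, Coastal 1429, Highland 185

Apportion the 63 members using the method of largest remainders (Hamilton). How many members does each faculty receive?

Total 7136; standard divisor 7136/63 ≈ 113.27.
Standard quotas: North 9.385, South 10.179, East 3.929, West 12.581, Central 12.678, Coastal 12.616, Highland 1.633.
Lower quotas: North 9, South 10, East 3, West 12, Central 12, Coastal 12, Highland 1 (sum 59, leaving 4 seats).
Remainders in descending order: East 0.929, Central 0.678, Highland 0.633, Coastal 0.616, West 0.581, North 0.385, South 0.179.
Largest remainders: East, Central, Highland, Coastal receive the extra seats.

North=9, South=10, East=4, West=12, Central=13, Coastal=13, Highland=2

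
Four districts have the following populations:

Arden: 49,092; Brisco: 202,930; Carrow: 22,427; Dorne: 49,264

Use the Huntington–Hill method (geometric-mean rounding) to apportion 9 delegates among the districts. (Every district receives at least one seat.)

Arden 1, Brisco 6, Carrow 1, Dorne 1

With divisor 35942: modified quotas Arden 1.366, Brisco 5.646, Carrow 0.624, Dorne 1.371.
Geometric-mean thresholds: Arden √(1·2)=1.414, Brisco √(5·6)=5.477, Carrow (min 1), Dorne √(1·2)=1.414.
Each quota rounded against its threshold gives Arden 1, Brisco 6, Carrow 1, Dorne 1 (total 9).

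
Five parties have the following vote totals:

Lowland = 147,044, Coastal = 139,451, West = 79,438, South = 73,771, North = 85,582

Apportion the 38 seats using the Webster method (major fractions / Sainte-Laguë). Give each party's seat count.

Standard divisor 525286/38 ≈ 13823.316; standard quotas: Lowland 10.637, Coastal 10.088, West 5.747, South 5.337, North 6.191.
Rounding to the nearest integer gives Lowland 11, Coastal 10, West 6, South 5, North 6 — total 38, matching the house size, so no adjustment is needed.

Lowland 11, Coastal 10, West 6, South 5, North 6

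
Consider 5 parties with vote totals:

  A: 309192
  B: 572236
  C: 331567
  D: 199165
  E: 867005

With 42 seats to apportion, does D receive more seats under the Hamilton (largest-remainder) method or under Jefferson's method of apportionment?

Hamilton

Hamilton: A 6, B 10, C 6, D 4, E 16.
Jefferson: A 6, B 11, C 6, D 3, E 16.
D gets 4 under Hamilton and 3 under Jefferson.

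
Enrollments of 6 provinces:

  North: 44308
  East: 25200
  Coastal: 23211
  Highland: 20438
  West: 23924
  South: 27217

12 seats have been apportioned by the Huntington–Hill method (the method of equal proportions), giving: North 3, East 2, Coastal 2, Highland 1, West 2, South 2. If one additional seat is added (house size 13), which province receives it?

Highland

Priority for the next seat is population ÷ (√(s·(s+1))).
Priorities: North 12790.618, East 10287.857, Coastal 9475.851, Highland 14451.848, West 9766.932, South 11111.294.
Highest priority: Highland.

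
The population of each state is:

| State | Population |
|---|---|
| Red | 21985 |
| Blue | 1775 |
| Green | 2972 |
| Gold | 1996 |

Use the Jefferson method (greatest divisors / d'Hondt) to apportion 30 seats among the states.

Red 24, Blue 1, Green 3, Gold 2

Standard divisor 28728/30 ≈ 957.6; standard quotas: Red 22.958, Blue 1.854, Green 3.104, Gold 2.084.
Rounding down gives 22, 1, 3, 2 = 28 seats, so the divisor must be adjusted.
With modified divisor 900: modified quotas Red 24.428, Blue 1.972, Green 3.302, Gold 2.218.
Rounding down: Red 24, Blue 1, Green 3, Gold 2 (total 30).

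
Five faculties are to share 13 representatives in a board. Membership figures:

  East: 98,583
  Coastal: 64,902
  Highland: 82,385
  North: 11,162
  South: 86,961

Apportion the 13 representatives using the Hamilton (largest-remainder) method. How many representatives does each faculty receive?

East 4; Coastal 3; Highland 3; North 0; South 3

Standard divisor: 343993 ÷ 13 = 26461.
Standard quotas: East 3.7256, Coastal 2.4527, Highland 3.1134, North 0.4218, South 3.2864.
Lower quotas: East 3, Coastal 2, Highland 3, North 0, South 3 (sum 11, leaving 2 seats).
Remainders in descending order: East 0.7256, Coastal 0.4527, North 0.4218, South 0.2864, Highland 0.1134.
Largest remainders: East, Coastal receive the extra seats.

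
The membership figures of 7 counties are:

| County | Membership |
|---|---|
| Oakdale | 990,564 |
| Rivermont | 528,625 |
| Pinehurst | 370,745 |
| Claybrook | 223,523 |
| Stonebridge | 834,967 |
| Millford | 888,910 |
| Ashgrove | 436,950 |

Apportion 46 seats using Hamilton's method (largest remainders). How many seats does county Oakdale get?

11

Standard divisor: 4274284 ÷ 46 ≈ 92919.217.
Standard quotas: Oakdale 10.6605, Rivermont 5.6891, Pinehurst 3.9900, Claybrook 2.4056, Stonebridge 8.9859, Millford 9.5665, Ashgrove 4.7025.
Lower quotas: Oakdale 10, Rivermont 5, Pinehurst 3, Claybrook 2, Stonebridge 8, Millford 9, Ashgrove 4 (sum 41, leaving 5 seats).
Remainders in descending order: Pinehurst 0.9900, Stonebridge 0.9859, Ashgrove 0.7025, Rivermont 0.6891, Oakdale 0.6605, Millford 0.5665, Claybrook 0.4056.
The surplus seats go to Pinehurst, Stonebridge, Ashgrove, Rivermont, Oakdale.
Oakdale receives 11.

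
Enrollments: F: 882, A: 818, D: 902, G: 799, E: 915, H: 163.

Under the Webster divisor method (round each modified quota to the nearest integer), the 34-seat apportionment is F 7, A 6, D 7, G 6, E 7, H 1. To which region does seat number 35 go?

A

Priority for the next seat is population ÷ (current seats + 0.5).
Priorities: F 117.600, A 125.846, D 120.267, G 122.923, E 122.000, H 108.667.
Highest priority: A.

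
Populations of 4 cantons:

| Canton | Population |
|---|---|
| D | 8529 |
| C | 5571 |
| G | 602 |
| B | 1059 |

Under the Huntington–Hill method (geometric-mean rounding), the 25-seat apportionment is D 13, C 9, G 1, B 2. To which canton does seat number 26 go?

Priority for the next seat is population ÷ (√(s·(s+1))).
Priorities: D 632.212, C 587.235, G 425.678, B 432.335.
Highest priority: D.

D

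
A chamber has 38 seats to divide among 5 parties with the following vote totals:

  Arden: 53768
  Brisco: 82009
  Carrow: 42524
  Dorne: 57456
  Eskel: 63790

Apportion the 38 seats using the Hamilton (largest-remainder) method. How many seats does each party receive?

Standard divisor: 299547 ÷ 38 ≈ 7882.816.
Standard quotas: Arden 6.8209, Brisco 10.4035, Carrow 5.3945, Dorne 7.2888, Eskel 8.0923.
Lower quotas: Arden 6, Brisco 10, Carrow 5, Dorne 7, Eskel 8 (sum 36, leaving 2 seats).
Remainders in descending order: Arden 0.8209, Brisco 0.4035, Carrow 0.3945, Dorne 0.2888, Eskel 0.0923.
The surplus seats go to Arden, Brisco.

Arden 7, Brisco 11, Carrow 5, Dorne 7, Eskel 8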